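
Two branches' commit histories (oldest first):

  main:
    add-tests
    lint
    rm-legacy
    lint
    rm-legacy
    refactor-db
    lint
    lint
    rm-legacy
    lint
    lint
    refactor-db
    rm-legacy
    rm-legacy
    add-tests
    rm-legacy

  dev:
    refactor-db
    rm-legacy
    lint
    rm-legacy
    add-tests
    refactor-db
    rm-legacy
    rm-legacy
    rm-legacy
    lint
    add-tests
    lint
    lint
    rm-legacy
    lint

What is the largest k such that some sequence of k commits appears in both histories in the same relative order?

Match rm-legacy (main #3, dev #2), lint (main #4, dev #3), rm-legacy (main #5, dev #4), refactor-db (main #6, dev #6), rm-legacy (main #9, dev #7), rm-legacy (main #13, dev #8), rm-legacy (main #14, dev #9), add-tests (main #15, dev #11), rm-legacy (main #16, dev #14) — 9 commits in the same relative order in both. dp[16][15] = 9 confirms this is the maximum.

9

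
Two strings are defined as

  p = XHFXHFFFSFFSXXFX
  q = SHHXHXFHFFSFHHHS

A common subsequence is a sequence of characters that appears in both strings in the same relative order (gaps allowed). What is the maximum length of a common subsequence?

Taking X [1,4]; then H [2,5]; then F [3,7]; then H [5,8]; then F [7,9]; then F [8,10]; then S [9,11]; then F [10,12]; then S [12,16] gives a common subsequence of length 9. dp[16][16] = 9 confirms this is the maximum.

9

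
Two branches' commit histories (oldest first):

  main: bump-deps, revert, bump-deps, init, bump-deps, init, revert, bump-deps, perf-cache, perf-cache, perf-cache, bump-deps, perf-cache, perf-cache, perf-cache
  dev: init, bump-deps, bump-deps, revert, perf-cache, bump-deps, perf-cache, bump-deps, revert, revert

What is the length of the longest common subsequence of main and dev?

6

Taking bump-deps at main[3]=dev[2] → bump-deps at main[5]=dev[3] → revert at main[7]=dev[4] → bump-deps at main[8]=dev[6] → perf-cache at main[11]=dev[7] → bump-deps at main[12]=dev[8] gives a common subsequence of length 6. Since dp[15][10] = 6, nothing longer is possible.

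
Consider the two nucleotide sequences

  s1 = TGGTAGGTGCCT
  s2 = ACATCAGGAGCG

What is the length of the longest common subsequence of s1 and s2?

Match T at s1[1]=s2[4], then G at s1[2]=s2[7], then G at s1[3]=s2[8], then A at s1[5]=s2[9], then G at s1[6]=s2[10], then G at s1[9]=s2[12] — 6 bases in the same relative order in both. Since dp[12][12] = 6, nothing longer is possible.

6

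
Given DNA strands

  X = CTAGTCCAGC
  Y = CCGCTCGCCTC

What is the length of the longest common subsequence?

6

Taking C at X[1]=Y[4], then T at X[2]=Y[5], then G at X[4]=Y[7], then C at X[6]=Y[8], then C at X[7]=Y[9], then C at X[10]=Y[11] gives a common subsequence of length 6. dp[10][11] = 6 confirms this is the maximum.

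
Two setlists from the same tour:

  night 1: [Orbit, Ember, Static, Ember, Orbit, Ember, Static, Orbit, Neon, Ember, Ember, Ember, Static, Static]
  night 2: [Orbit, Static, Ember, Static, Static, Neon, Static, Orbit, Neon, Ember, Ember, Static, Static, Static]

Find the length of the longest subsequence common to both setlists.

10

Pick Orbit (night 1 #1, night 2 #1); then Ember (night 1 #2, night 2 #3); then Static (night 1 #3, night 2 #5); then Static (night 1 #7, night 2 #7); then Orbit (night 1 #8, night 2 #8); then Neon (night 1 #9, night 2 #9); then Ember (night 1 #10, night 2 #10); then Ember (night 1 #11, night 2 #11); then Static (night 1 #13, night 2 #13); then Static (night 1 #14, night 2 #14); all 10 songs appear in both, in order. dp[14][14] = 10 confirms this is the maximum.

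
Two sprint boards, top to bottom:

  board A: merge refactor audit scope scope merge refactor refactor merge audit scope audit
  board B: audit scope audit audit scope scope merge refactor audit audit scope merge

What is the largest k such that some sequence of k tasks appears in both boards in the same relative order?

7

Match audit (board A #3, board B #4), scope (board A #4, board B #5), scope (board A #5, board B #6), merge (board A #6, board B #7), refactor (board A #7, board B #8), audit (board A #10, board B #10), scope (board A #11, board B #11) — 7 tasks in the same relative order in both. The LCS DP gives dp[12][12] = 7, so this is optimal.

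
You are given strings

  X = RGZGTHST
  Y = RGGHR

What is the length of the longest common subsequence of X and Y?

Taking R (X #1, Y #1), G (X #2, Y #2), G (X #4, Y #3), H (X #6, Y #4) gives a common subsequence of length 4, and the DP table's final entry dp[8][5] is also 4, so no common subsequence is longer.

4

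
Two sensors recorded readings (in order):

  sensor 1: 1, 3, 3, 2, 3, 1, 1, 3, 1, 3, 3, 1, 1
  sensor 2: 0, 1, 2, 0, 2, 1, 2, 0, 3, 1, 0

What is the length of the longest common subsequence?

5

Taking 1 (sensor 1 #1, sensor 2 #2); then 2 (sensor 1 #4, sensor 2 #5); then 1 (sensor 1 #6, sensor 2 #6); then 3 (sensor 1 #8, sensor 2 #9); then 1 (sensor 1 #9, sensor 2 #10) gives a common subsequence of length 5. The LCS DP gives dp[13][11] = 5, so this is optimal.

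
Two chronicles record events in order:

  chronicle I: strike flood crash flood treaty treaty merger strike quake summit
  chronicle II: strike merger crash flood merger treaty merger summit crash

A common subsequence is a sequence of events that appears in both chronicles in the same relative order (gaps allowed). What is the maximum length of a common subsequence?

6

Taking strike (chronicle I #1, chronicle II #1) → crash (chronicle I #3, chronicle II #3) → flood (chronicle I #4, chronicle II #4) → treaty (chronicle I #6, chronicle II #6) → merger (chronicle I #7, chronicle II #7) → summit (chronicle I #10, chronicle II #8) gives a common subsequence of length 6. dp[10][9] = 6 confirms this is the maximum.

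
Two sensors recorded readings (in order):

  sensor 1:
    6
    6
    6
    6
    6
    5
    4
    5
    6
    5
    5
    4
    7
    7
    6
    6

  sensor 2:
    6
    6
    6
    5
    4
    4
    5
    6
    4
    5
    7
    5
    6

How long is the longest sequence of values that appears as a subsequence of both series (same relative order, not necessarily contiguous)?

10

One common subsequence of length 10: 6 (sensor 1 #3, sensor 2 #1), then 6 (sensor 1 #4, sensor 2 #2), then 6 (sensor 1 #5, sensor 2 #3), then 5 (sensor 1 #6, sensor 2 #4), then 4 (sensor 1 #7, sensor 2 #6), then 5 (sensor 1 #8, sensor 2 #7), then 6 (sensor 1 #9, sensor 2 #8), then 5 (sensor 1 #10, sensor 2 #10), then 5 (sensor 1 #11, sensor 2 #12), then 6 (sensor 1 #16, sensor 2 #13). dp[16][13] = 10 confirms this is the maximum.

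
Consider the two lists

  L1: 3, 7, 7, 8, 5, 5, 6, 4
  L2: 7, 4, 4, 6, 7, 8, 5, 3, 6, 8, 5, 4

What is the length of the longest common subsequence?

6

Taking 7 [2,1], 7 [3,5], 8 [4,6], 5 [5,7], 5 [6,11], 4 [8,12] gives a common subsequence of length 6. The LCS DP gives dp[8][12] = 6, so this is optimal.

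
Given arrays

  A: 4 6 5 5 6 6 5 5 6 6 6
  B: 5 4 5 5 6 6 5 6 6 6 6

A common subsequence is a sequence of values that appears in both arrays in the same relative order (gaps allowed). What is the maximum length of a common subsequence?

9

Let dp[i][j] be the LCS length of the first i values of A and the first j values of B. dp[i][j] = dp[i-1][j-1]+1 when the i-th and j-th values match, else max(dp[i-1][j], dp[i][j-1]).
    ·  5  4  5  5  6  6  5  6  6  6  6
 ·  0  0  0  0  0  0  0  0  0  0  0  0
 4  0  0  1  1  1  1  1  1  1  1  1  1
 6  0  0  1  1  1  2  2  2  2  2  2  2
 5  0  1  1  2  2  2  2  3  3  3  3  3
 5  0  1  1  2  3  3  3  3  3  3  3  3
 6  0  1  1  2  3  4  4  4  4  4  4  4
 6  0  1  1  2  3  4  5  5  5  5  5  5
 5  0  1  1  2  3  4  5  6  6  6  6  6
 5  0  1  1  2  3  4  5  6  6  6  6  6
 6  0  1  1  2  3  4  5  6  7  7  7  7
 6  0  1  1  2  3  4  5  6  7  8  8  8
 6  0  1  1  2  3  4  5  6  7  8  9  9
dp[11][11] = 9. One LCS (by backtracking along matches): 4, 5, 5, 6, 6, 5, 6, 6, 6.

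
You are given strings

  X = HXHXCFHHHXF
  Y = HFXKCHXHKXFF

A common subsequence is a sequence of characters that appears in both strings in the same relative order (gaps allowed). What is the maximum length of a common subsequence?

7

Taking H at X[1]=Y[1], X at X[2]=Y[3], H at X[3]=Y[6], X at X[4]=Y[7], H at X[7]=Y[8], X at X[10]=Y[10], F at X[11]=Y[12] gives a common subsequence of length 7. dp[11][12] = 7 confirms this is the maximum.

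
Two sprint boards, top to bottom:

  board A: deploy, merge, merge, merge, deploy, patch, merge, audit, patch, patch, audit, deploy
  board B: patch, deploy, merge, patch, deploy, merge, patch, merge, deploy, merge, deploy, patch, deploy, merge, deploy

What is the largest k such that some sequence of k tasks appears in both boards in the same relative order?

8

Match deploy [1,5] → merge [2,6] → merge [3,8] → merge [4,10] → deploy [5,11] → patch [6,12] → merge [7,14] → deploy [12,15] — 8 tasks in the same relative order in both. The LCS DP gives dp[12][15] = 8, so this is optimal.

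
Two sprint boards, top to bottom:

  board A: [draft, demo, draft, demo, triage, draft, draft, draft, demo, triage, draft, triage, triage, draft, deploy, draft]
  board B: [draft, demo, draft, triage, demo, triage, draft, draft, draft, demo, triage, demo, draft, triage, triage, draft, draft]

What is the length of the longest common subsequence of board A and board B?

15

Taking draft [1,1] → demo [2,2] → draft [3,3] → demo [4,5] → triage [5,6] → draft [6,7] → draft [7,8] → draft [8,9] → demo [9,10] → triage [10,11] → draft [11,13] → triage [12,14] → triage [13,15] → draft [14,16] → draft [16,17] gives a common subsequence of length 15. dp[16][17] = 15 confirms this is the maximum.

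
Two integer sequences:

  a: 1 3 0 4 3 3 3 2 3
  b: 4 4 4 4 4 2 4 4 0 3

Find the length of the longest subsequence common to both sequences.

Let dp[i][j] be the LCS length of the first i values of a and the first j values of b. dp[i][j] = dp[i-1][j-1]+1 when the i-th and j-th values match, else max(dp[i-1][j], dp[i][j-1]).
    ·  4  4  4  4  4  2  4  4  0  3
 ·  0  0  0  0  0  0  0  0  0  0  0
 1  0  0  0  0  0  0  0  0  0  0  0
 3  0  0  0  0  0  0  0  0  0  0  1
 0  0  0  0  0  0  0  0  0  0  1  1
 4  0  1  1  1  1  1  1  1  1  1  1
 3  0  1  1  1  1  1  1  1  1  1  2
 3  0  1  1  1  1  1  1  1  1  1  2
 3  0  1  1  1  1  1  1  1  1  1  2
 2  0  1  1  1  1  1  2  2  2  2  2
 3  0  1  1  1  1  1  2  2  2  2  3
dp[9][10] = 3. One LCS (by backtracking along matches): 4, 2, 3.

3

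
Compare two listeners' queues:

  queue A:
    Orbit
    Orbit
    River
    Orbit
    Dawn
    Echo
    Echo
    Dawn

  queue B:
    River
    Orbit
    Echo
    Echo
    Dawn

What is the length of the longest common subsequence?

5

Match River at queue A[3]=queue B[1]; then Orbit at queue A[4]=queue B[2]; then Echo at queue A[6]=queue B[3]; then Echo at queue A[7]=queue B[4]; then Dawn at queue A[8]=queue B[5] — 5 songs in the same relative order in both. Since dp[8][5] = 5, nothing longer is possible.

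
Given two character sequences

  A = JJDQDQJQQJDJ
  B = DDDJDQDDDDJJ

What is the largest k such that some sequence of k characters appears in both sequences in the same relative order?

6

Taking J at A[2]=B[4], then D at A[3]=B[5], then Q at A[4]=B[6], then D at A[5]=B[10], then J at A[10]=B[11], then J at A[12]=B[12] gives a common subsequence of length 6. The LCS DP gives dp[12][12] = 6, so this is optimal.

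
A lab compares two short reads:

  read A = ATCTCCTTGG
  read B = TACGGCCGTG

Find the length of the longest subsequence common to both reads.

One common subsequence of length 6: A at read A[1]=read B[2], C at read A[3]=read B[3], C at read A[5]=read B[6], C at read A[6]=read B[7], T at read A[8]=read B[9], G at read A[10]=read B[10]. Since dp[10][10] = 6, nothing longer is possible.

6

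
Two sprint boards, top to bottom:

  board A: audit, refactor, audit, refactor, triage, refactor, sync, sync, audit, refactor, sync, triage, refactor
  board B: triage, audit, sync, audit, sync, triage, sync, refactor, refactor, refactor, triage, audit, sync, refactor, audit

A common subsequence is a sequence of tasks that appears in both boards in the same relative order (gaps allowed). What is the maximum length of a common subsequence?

7

Taking audit [1,4]; then refactor [2,9]; then refactor [4,10]; then triage [5,11]; then audit [9,12]; then sync [11,13]; then refactor [13,14] gives a common subsequence of length 7. The LCS DP gives dp[13][15] = 7, so this is optimal.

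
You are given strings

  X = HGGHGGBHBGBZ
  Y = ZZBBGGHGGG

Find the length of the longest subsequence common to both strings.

Let dp[i][j] be the LCS length of the first i characters of X and the first j characters of Y. dp[i][j] = dp[i-1][j-1]+1 when the i-th and j-th characters match, else max(dp[i-1][j], dp[i][j-1]).
    ·  Z  Z  B  B  G  G  H  G  G  G
 ·  0  0  0  0  0  0  0  0  0  0  0
 H  0  0  0  0  0  0  0  1  1  1  1
 G  0  0  0  0  0  1  1  1  2  2  2
 G  0  0  0  0  0  1  2  2  2  3  3
 H  0  0  0  0  0  1  2  3  3  3  3
 G  0  0  0  0  0  1  2  3  4  4  4
 G  0  0  0  0  0  1  2  3  4  5  5
 B  0  0  0  1  1  1  2  3  4  5  5
 H  0  0  0  1  1  1  2  3  4  5  5
 B  0  0  0  1  2  2  2  3  4  5  5
 G  0  0  0  1  2  3  3  3  4  5  6
 B  0  0  0  1  2  3  3  3  4  5  6
 Z  0  1  1  1  2  3  3  3  4  5  6
dp[12][10] = 6. One LCS (by backtracking along matches): GGHGGG.

6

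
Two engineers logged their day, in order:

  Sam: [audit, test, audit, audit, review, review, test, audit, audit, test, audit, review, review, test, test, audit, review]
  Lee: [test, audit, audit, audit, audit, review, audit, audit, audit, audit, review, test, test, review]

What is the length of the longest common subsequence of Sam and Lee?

Pick audit at Sam[1]=Lee[3], audit at Sam[3]=Lee[4], audit at Sam[4]=Lee[5], review at Sam[5]=Lee[6], audit at Sam[8]=Lee[8], audit at Sam[9]=Lee[9], audit at Sam[11]=Lee[10], review at Sam[13]=Lee[11], test at Sam[14]=Lee[12], test at Sam[15]=Lee[13], review at Sam[17]=Lee[14]; all 11 tasks appear in both, in order. Since dp[17][14] = 11, nothing longer is possible.

11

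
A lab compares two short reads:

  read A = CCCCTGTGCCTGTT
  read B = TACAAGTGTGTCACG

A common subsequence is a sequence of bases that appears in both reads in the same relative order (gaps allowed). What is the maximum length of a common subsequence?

Match C at read A[1]=read B[3], then T at read A[5]=read B[7], then G at read A[6]=read B[8], then T at read A[7]=read B[9], then G at read A[8]=read B[10], then C at read A[9]=read B[12], then C at read A[10]=read B[14], then G at read A[12]=read B[15] — 8 bases in the same relative order in both, and the DP table's final entry dp[14][15] is also 8, so no common subsequence is longer.

8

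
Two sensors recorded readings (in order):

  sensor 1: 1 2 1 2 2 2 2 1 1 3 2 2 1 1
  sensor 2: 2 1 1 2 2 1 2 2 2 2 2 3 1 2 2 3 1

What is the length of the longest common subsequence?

11

Pick 1 (sensor 1 #1, sensor 2 #3), then 2 (sensor 1 #2, sensor 2 #5), then 1 (sensor 1 #3, sensor 2 #6), then 2 (sensor 1 #4, sensor 2 #8), then 2 (sensor 1 #5, sensor 2 #9), then 2 (sensor 1 #6, sensor 2 #10), then 2 (sensor 1 #7, sensor 2 #11), then 1 (sensor 1 #9, sensor 2 #13), then 2 (sensor 1 #11, sensor 2 #14), then 2 (sensor 1 #12, sensor 2 #15), then 1 (sensor 1 #14, sensor 2 #17); all 11 values appear in both, in order, and the DP table's final entry dp[14][17] is also 11, so no common subsequence is longer.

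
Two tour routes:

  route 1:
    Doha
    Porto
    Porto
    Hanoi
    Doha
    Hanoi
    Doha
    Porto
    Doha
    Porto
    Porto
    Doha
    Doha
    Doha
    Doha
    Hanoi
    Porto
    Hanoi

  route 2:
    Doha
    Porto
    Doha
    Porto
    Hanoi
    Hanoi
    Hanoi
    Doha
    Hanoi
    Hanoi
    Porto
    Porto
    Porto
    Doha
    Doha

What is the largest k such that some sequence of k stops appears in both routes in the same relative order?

Pick Doha [1,1], then Porto [2,2], then Porto [3,4], then Hanoi [4,7], then Doha [5,8], then Hanoi [6,10], then Porto [8,11], then Porto [10,12], then Porto [11,13], then Doha [14,14], then Doha [15,15]; all 11 stops appear in both, in order. Since dp[18][15] = 11, nothing longer is possible.

11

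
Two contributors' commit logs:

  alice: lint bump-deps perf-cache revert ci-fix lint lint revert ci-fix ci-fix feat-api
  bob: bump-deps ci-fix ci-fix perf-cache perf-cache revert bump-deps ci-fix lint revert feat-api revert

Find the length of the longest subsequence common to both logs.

Taking bump-deps [2,1], perf-cache [3,5], revert [4,6], ci-fix [5,8], lint [7,9], revert [8,10], feat-api [11,11] gives a common subsequence of length 7, and the DP table's final entry dp[11][12] is also 7, so no common subsequence is longer.

7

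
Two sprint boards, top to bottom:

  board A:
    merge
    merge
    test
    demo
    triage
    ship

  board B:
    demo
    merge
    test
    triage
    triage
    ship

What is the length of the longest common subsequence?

4

One common subsequence of length 4: merge [2,2], then test [3,3], then triage [5,5], then ship [6,6], and the DP table's final entry dp[6][6] is also 4, so no common subsequence is longer.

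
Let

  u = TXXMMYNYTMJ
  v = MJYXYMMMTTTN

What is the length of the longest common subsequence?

4

Pick X [2,4] → M [4,7] → M [5,8] → N [7,12]; all 4 characters appear in both, in order. The LCS DP gives dp[11][12] = 4, so this is optimal.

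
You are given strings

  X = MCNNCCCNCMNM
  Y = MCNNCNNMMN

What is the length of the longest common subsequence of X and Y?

Match M at X[1]=Y[1], then C at X[2]=Y[2], then N at X[3]=Y[3], then N at X[4]=Y[4], then C at X[5]=Y[5], then N at X[8]=Y[7], then M at X[10]=Y[9], then N at X[11]=Y[10] — 8 characters in the same relative order in both. Since dp[12][10] = 8, nothing longer is possible.

8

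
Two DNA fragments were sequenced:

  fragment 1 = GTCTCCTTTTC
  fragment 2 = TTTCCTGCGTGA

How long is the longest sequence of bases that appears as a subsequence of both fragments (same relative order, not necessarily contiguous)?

6

One common subsequence of length 6: T [2,2] → T [4,3] → C [5,4] → C [6,5] → T [7,6] → T [8,10]. The LCS DP gives dp[11][12] = 6, so this is optimal.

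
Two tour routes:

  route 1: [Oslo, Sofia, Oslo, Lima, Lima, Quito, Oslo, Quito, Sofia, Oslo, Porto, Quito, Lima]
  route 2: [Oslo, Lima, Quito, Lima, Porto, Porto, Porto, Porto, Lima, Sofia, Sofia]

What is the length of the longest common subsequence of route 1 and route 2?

5

Pick Oslo [3,1], Lima [4,2], Lima [5,4], Porto [11,8], Lima [13,9]; all 5 stops appear in both, in order. Since dp[13][11] = 5, nothing longer is possible.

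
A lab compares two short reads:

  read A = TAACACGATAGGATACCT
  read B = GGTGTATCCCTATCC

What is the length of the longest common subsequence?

9

Taking T at read A[1]=read B[5]; then A at read A[2]=read B[6]; then C at read A[4]=read B[9]; then C at read A[6]=read B[10]; then T at read A[9]=read B[11]; then A at read A[13]=read B[12]; then T at read A[14]=read B[13]; then C at read A[16]=read B[14]; then C at read A[17]=read B[15] gives a common subsequence of length 9. The LCS DP gives dp[18][15] = 9, so this is optimal.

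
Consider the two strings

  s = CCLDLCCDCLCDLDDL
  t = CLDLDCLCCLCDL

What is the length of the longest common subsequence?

Pick C (s #2, t #1); then L (s #3, t #2); then D (s #4, t #3); then L (s #5, t #4); then C (s #6, t #6); then C (s #7, t #8); then C (s #9, t #9); then L (s #10, t #10); then C (s #11, t #11); then D (s #15, t #12); then L (s #16, t #13); all 11 characters appear in both, in order. dp[16][13] = 11 confirms this is the maximum.

11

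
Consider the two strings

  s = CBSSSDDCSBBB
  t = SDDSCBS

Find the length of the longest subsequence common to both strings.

Taking S [5,1] → D [6,2] → D [7,3] → C [8,5] → S [9,7] gives a common subsequence of length 5, and the DP table's final entry dp[12][7] is also 5, so no common subsequence is longer.

5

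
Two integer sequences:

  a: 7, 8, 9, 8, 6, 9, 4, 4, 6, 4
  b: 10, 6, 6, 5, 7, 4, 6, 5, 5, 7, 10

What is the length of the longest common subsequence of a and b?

One common subsequence of length 3: 7 (a #1, b #5); then 4 (a #8, b #6); then 6 (a #9, b #7). Since dp[10][11] = 3, nothing longer is possible.

3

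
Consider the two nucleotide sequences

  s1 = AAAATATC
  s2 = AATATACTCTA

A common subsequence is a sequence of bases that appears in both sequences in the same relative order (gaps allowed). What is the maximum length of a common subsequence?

Let dp[i][j] be the LCS length of the first i bases of s1 and the first j bases of s2. dp[i][j] = dp[i-1][j-1]+1 when the i-th and j-th bases match, else max(dp[i-1][j], dp[i][j-1]).
    ·  A  A  T  A  T  A  C  T  C  T  A
 ·  0  0  0  0  0  0  0  0  0  0  0  0
 A  0  1  1  1  1  1  1  1  1  1  1  1
 A  0  1  2  2  2  2  2  2  2  2  2  2
 A  0  1  2  2  3  3  3  3  3  3  3  3
 A  0  1  2  2  3  3  4  4  4  4  4  4
 T  0  1  2  3  3  4  4  4  5  5  5  5
 A  0  1  2  3  4  4  5  5  5  5  5  6
 T  0  1  2  3  4  5  5  5  6  6  6  6
 C  0  1  2  3  4  5  5  6  6  7  7  7
dp[8][11] = 7. One LCS (by backtracking along matches): AAATATC.

7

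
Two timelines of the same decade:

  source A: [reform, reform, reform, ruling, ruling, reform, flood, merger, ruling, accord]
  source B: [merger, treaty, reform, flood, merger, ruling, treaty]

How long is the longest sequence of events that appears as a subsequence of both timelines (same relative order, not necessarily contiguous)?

Pick reform (source A #6, source B #3), then flood (source A #7, source B #4), then merger (source A #8, source B #5), then ruling (source A #9, source B #6); all 4 events appear in both, in order. Since dp[10][7] = 4, nothing longer is possible.

4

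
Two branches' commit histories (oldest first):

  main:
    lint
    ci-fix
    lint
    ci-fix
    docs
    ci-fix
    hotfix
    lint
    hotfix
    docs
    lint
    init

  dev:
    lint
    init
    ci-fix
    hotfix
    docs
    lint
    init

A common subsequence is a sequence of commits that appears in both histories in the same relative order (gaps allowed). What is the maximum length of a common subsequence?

Match lint at main[1]=dev[1] → ci-fix at main[6]=dev[3] → hotfix at main[9]=dev[4] → docs at main[10]=dev[5] → lint at main[11]=dev[6] → init at main[12]=dev[7] — 6 commits in the same relative order in both. The LCS DP gives dp[12][7] = 6, so this is optimal.

6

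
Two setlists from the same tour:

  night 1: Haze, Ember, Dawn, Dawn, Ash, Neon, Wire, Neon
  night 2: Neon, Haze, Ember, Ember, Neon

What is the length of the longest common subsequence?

Pick Haze (night 1 #1, night 2 #2); then Ember (night 1 #2, night 2 #4); then Neon (night 1 #8, night 2 #5); all 3 songs appear in both, in order. dp[8][5] = 3 confirms this is the maximum.

3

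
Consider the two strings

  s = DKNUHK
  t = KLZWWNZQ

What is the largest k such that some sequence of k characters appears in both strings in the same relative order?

2

One common subsequence of length 2: K at s[2]=t[1], then N at s[3]=t[6]. The LCS DP gives dp[6][8] = 2, so this is optimal.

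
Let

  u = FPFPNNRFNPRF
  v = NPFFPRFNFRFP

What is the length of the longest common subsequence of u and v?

One common subsequence of length 8: F at u[1]=v[3], F at u[3]=v[4], P at u[4]=v[5], R at u[7]=v[6], F at u[8]=v[7], N at u[9]=v[8], R at u[11]=v[10], F at u[12]=v[11]. Since dp[12][12] = 8, nothing longer is possible.

8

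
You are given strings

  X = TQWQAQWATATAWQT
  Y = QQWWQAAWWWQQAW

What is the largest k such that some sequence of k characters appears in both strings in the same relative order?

Taking Q (X #2, Y #2), then W (X #3, Y #4), then Q (X #4, Y #5), then A (X #5, Y #7), then Q (X #6, Y #12), then A (X #12, Y #13), then W (X #13, Y #14) gives a common subsequence of length 7. Since dp[15][14] = 7, nothing longer is possible.

7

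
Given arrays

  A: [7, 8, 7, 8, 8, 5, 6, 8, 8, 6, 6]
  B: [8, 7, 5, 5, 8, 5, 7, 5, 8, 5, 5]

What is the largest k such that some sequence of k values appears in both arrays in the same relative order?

5

Let dp[i][j] be the LCS length of the first i values of A and the first j values of B. dp[i][j] = dp[i-1][j-1]+1 when the i-th and j-th values match, else max(dp[i-1][j], dp[i][j-1]).
    ·  8  7  5  5  8  5  7  5  8  5  5
 ·  0  0  0  0  0  0  0  0  0  0  0  0
 7  0  0  1  1  1  1  1  1  1  1  1  1
 8  0  1  1  1  1  2  2  2  2  2  2  2
 7  0  1  2  2  2  2  2  3  3  3  3  3
 8  0  1  2  2  2  3  3  3  3  4  4  4
 8  0  1  2  2  2  3  3  3  3  4  4  4
 5  0  1  2  3  3  3  4  4  4  4  5  5
 6  0  1  2  3  3  3  4  4  4  4  5  5
 8  0  1  2  3  3  4  4  4  4  5  5  5
 8  0  1  2  3  3  4  4  4  4  5  5  5
 6  0  1  2  3  3  4  4  4  4  5  5  5
 6  0  1  2  3  3  4  4  4  4  5  5  5
dp[11][11] = 5. One LCS (by backtracking along matches): 7, 8, 7, 8, 5.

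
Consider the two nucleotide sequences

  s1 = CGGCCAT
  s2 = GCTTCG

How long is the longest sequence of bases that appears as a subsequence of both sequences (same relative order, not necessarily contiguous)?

Pick G [3,1], C [4,2], C [5,5]; all 3 bases appear in both, in order. The LCS DP gives dp[7][6] = 3, so this is optimal.

3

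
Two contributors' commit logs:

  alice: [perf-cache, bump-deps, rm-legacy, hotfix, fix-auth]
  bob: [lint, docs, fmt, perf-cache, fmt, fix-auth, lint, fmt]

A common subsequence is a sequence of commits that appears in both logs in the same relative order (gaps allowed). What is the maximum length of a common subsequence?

Match perf-cache at alice[1]=bob[4] → fix-auth at alice[5]=bob[6] — 2 commits in the same relative order in both. The LCS DP gives dp[5][8] = 2, so this is optimal.

2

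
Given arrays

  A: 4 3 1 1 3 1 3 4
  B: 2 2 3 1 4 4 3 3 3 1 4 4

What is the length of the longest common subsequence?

5

Let dp[i][j] be the LCS length of the first i values of A and the first j values of B. dp[i][j] = dp[i-1][j-1]+1 when the i-th and j-th values match, else max(dp[i-1][j], dp[i][j-1]).
    ·  2  2  3  1  4  4  3  3  3  1  4  4
 ·  0  0  0  0  0  0  0  0  0  0  0  0  0
 4  0  0  0  0  0  1  1  1  1  1  1  1  1
 3  0  0  0  1  1  1  1  2  2  2  2  2  2
 1  0  0  0  1  2  2  2  2  2  2  3  3  3
 1  0  0  0  1  2  2  2  2  2  2  3  3  3
 3  0  0  0  1  2  2  2  3  3  3  3  3  3
 1  0  0  0  1  2  2  2  3  3  3  4  4  4
 3  0  0  0  1  2  2  2  3  4  4  4  4  4
 4  0  0  0  1  2  3  3  3  4  4  4  5  5
dp[8][12] = 5. One LCS (by backtracking along matches): 4, 3, 3, 1, 4.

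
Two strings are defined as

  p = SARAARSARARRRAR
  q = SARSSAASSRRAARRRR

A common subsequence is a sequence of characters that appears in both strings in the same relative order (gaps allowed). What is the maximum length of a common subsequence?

Pick S at p[1]=q[1]; then A at p[2]=q[2]; then R at p[3]=q[3]; then A at p[4]=q[6]; then A at p[5]=q[7]; then R at p[6]=q[11]; then A at p[8]=q[12]; then A at p[10]=q[13]; then R at p[11]=q[14]; then R at p[12]=q[15]; then R at p[13]=q[16]; then R at p[15]=q[17]; all 12 characters appear in both, in order. The LCS DP gives dp[15][17] = 12, so this is optimal.

12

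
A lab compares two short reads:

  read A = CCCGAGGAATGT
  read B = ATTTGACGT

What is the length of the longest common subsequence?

Match A at read A[5]=read B[1] → G at read A[7]=read B[5] → A at read A[8]=read B[6] → G at read A[11]=read B[8] → T at read A[12]=read B[9] — 5 bases in the same relative order in both, and the DP table's final entry dp[12][9] is also 5, so no common subsequence is longer.

5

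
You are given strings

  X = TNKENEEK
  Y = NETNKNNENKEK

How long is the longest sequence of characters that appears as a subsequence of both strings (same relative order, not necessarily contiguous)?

7

Taking T at X[1]=Y[3], then N at X[2]=Y[4], then K at X[3]=Y[5], then E at X[4]=Y[8], then N at X[5]=Y[9], then E at X[7]=Y[11], then K at X[8]=Y[12] gives a common subsequence of length 7, and the DP table's final entry dp[8][12] is also 7, so no common subsequence is longer.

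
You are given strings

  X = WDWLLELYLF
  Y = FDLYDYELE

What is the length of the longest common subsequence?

4

Taking D (X #2, Y #2), then L (X #4, Y #3), then L (X #5, Y #8), then E (X #6, Y #9) gives a common subsequence of length 4, and the DP table's final entry dp[10][9] is also 4, so no common subsequence is longer.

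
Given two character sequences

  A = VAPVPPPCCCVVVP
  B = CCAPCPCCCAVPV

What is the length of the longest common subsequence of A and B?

One common subsequence of length 8: A [2,3]; then P [3,4]; then P [7,6]; then C [8,7]; then C [9,8]; then C [10,9]; then V [11,11]; then V [13,13]. dp[14][13] = 8 confirms this is the maximum.

8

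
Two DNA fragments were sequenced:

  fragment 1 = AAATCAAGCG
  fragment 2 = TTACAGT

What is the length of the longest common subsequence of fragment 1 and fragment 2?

Let dp[i][j] be the LCS length of the first i bases of fragment 1 and the first j bases of fragment 2. dp[i][j] = dp[i-1][j-1]+1 when the i-th and j-th bases match, else max(dp[i-1][j], dp[i][j-1]).
    ·  T  T  A  C  A  G  T
 ·  0  0  0  0  0  0  0  0
 A  0  0  0  1  1  1  1  1
 A  0  0  0  1  1  2  2  2
 A  0  0  0  1  1  2  2  2
 T  0  1  1  1  1  2  2  3
 C  0  1  1  1  2  2  2  3
 A  0  1  1  2  2  3  3  3
 A  0  1  1  2  2  3  3  3
 G  0  1  1  2  2  3  4  4
 C  0  1  1  2  3  3  4  4
 G  0  1  1  2  3  3  4  4
dp[10][7] = 4. One LCS (by backtracking along matches): ACAG.

4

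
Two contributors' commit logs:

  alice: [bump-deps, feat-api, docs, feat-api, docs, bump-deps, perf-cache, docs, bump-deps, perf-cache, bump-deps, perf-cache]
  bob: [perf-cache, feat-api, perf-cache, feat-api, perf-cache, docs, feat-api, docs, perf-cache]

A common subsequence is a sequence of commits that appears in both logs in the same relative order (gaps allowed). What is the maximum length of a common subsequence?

5

Match feat-api [2,4]; then docs [3,6]; then feat-api [4,7]; then docs [8,8]; then perf-cache [12,9] — 5 commits in the same relative order in both. Since dp[12][9] = 5, nothing longer is possible.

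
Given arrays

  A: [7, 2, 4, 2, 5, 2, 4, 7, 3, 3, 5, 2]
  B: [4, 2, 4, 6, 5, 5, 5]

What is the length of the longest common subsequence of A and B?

Match 2 at A[2]=B[2], then 4 at A[3]=B[3], then 5 at A[5]=B[6], then 5 at A[11]=B[7] — 4 values in the same relative order in both. dp[12][7] = 4 confirms this is the maximum.

4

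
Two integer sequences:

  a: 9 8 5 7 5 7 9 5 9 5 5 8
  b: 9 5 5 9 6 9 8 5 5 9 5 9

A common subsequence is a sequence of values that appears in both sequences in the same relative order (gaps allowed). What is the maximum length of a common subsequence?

Let dp[i][j] be the LCS length of the first i values of a and the first j values of b. dp[i][j] = dp[i-1][j-1]+1 when the i-th and j-th values match, else max(dp[i-1][j], dp[i][j-1]).
    ·  9  5  5  9  6  9  8  5  5  9  5  9
 ·  0  0  0  0  0  0  0  0  0  0  0  0  0
 9  0  1  1  1  1  1  1  1  1  1  1  1  1
 8  0  1  1  1  1  1  1  2  2  2  2  2  2
 5  0  1  2  2  2  2  2  2  3  3  3  3  3
 7  0  1  2  2  2  2  2  2  3  3  3  3  3
 5  0  1  2  3  3  3  3  3  3  4  4  4  4
 7  0  1  2  3  3  3  3  3  3  4  4  4  4
 9  0  1  2  3  4  4  4  4  4  4  5  5  5
 5  0  1  2  3  4  4  4  4  5  5  5  6  6
 9  0  1  2  3  4  4  5  5  5  5  6  6  7
 5  0  1  2  3  4  4  5  5  6  6  6  7  7
 5  0  1  2  3  4  4  5  5  6  7  7  7  7
 8  0  1  2  3  4  4  5  6  6  7  7  7  7
dp[12][12] = 7. One LCS (by backtracking along matches): 9, 8, 5, 5, 9, 5, 9.

7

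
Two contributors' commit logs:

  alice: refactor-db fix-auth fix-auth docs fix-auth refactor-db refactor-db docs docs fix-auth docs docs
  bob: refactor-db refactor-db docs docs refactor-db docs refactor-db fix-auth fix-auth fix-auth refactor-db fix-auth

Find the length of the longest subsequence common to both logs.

Pick refactor-db at alice[1]=bob[7], fix-auth at alice[2]=bob[8], fix-auth at alice[3]=bob[9], fix-auth at alice[5]=bob[10], refactor-db at alice[7]=bob[11], fix-auth at alice[10]=bob[12]; all 6 commits appear in both, in order. dp[12][12] = 6 confirms this is the maximum.

6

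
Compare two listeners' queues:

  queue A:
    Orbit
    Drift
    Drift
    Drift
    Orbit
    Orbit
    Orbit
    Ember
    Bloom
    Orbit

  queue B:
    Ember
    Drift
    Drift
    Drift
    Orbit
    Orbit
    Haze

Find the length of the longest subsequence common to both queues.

Pick Drift [2,2], then Drift [3,3], then Drift [4,4], then Orbit [5,5], then Orbit [6,6]; all 5 songs appear in both, in order. The LCS DP gives dp[10][7] = 5, so this is optimal.

5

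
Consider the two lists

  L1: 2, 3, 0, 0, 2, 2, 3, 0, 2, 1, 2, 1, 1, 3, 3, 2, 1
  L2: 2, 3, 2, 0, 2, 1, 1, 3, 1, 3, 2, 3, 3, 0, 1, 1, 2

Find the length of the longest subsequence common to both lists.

Taking 2 at L1[1]=L2[1]; then 3 at L1[2]=L2[2]; then 2 at L1[6]=L2[3]; then 0 at L1[8]=L2[4]; then 2 at L1[9]=L2[5]; then 1 at L1[10]=L2[6]; then 1 at L1[12]=L2[7]; then 1 at L1[13]=L2[9]; then 3 at L1[14]=L2[12]; then 3 at L1[15]=L2[13]; then 2 at L1[16]=L2[17] gives a common subsequence of length 11. The LCS DP gives dp[17][17] = 11, so this is optimal.

11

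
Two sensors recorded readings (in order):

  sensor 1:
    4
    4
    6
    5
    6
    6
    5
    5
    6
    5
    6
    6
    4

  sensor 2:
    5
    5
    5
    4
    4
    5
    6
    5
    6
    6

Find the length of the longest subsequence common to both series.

7

Let dp[i][j] be the LCS length of the first i values of sensor 1 and the first j values of sensor 2. dp[i][j] = dp[i-1][j-1]+1 when the i-th and j-th values match, else max(dp[i-1][j], dp[i][j-1]).
    ·  5  5  5  4  4  5  6  5  6  6
 ·  0  0  0  0  0  0  0  0  0  0  0
 4  0  0  0  0  1  1  1  1  1  1  1
 4  0  0  0  0  1  2  2  2  2  2  2
 6  0  0  0  0  1  2  2  3  3  3  3
 5  0  1  1  1  1  2  3  3  4  4  4
 6  0  1  1  1  1  2  3  4  4  5  5
 6  0  1  1  1  1  2  3  4  4  5  6
 5  0  1  2  2  2  2  3  4  5  5  6
 5  0  1  2  3  3  3  3  4  5  5  6
 6  0  1  2  3  3  3  3  4  5  6  6
 5  0  1  2  3  3  3  4  4  5  6  6
 6  0  1  2  3  3  3  4  5  5  6  7
 6  0  1  2  3  3  3  4  5  5  6  7
 4  0  1  2  3  4  4  4  5  5  6  7
dp[13][10] = 7. One LCS (by backtracking along matches): 4, 4, 5, 6, 5, 6, 6.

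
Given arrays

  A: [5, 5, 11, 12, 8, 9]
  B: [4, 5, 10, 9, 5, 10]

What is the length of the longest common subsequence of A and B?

2

One common subsequence of length 2: 5 [1,2], then 5 [2,5]. The LCS DP gives dp[6][6] = 2, so this is optimal.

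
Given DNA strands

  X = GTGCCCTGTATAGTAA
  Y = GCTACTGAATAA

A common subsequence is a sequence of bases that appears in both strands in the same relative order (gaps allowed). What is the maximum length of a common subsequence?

10

One common subsequence of length 10: G [1,1] → T [2,3] → C [6,5] → T [7,6] → G [8,7] → A [10,8] → A [12,9] → T [14,10] → A [15,11] → A [16,12]. Since dp[16][12] = 10, nothing longer is possible.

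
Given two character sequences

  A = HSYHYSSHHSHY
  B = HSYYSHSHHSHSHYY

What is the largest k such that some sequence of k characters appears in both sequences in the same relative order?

11

Match H (A #1, B #1), S (A #2, B #2), Y (A #3, B #3), Y (A #5, B #4), S (A #6, B #5), S (A #7, B #7), H (A #8, B #9), H (A #9, B #11), S (A #10, B #12), H (A #11, B #13), Y (A #12, B #15) — 11 characters in the same relative order in both. The LCS DP gives dp[12][15] = 11, so this is optimal.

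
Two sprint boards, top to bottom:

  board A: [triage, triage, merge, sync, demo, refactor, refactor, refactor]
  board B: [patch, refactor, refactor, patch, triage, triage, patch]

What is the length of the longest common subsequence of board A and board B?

2

Pick triage (board A #1, board B #5), triage (board A #2, board B #6); all 2 tasks appear in both, in order. Since dp[8][7] = 2, nothing longer is possible.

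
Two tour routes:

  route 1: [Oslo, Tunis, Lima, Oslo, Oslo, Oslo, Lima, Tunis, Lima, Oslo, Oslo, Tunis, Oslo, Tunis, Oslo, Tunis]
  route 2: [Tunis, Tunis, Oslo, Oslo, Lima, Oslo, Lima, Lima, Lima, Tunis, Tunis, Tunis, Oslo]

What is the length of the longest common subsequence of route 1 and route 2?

One common subsequence of length 9: Tunis (route 1 #2, route 2 #2) → Oslo (route 1 #4, route 2 #3) → Oslo (route 1 #5, route 2 #4) → Oslo (route 1 #6, route 2 #6) → Lima (route 1 #7, route 2 #9) → Tunis (route 1 #8, route 2 #10) → Tunis (route 1 #12, route 2 #11) → Tunis (route 1 #14, route 2 #12) → Oslo (route 1 #15, route 2 #13). The LCS DP gives dp[16][13] = 9, so this is optimal.

9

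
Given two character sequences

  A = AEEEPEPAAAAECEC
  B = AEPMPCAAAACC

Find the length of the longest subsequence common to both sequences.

10

Taking A at A[1]=B[1], E at A[4]=B[2], P at A[5]=B[3], P at A[7]=B[5], A at A[8]=B[7], A at A[9]=B[8], A at A[10]=B[9], A at A[11]=B[10], C at A[13]=B[11], C at A[15]=B[12] gives a common subsequence of length 10. dp[15][12] = 10 confirms this is the maximum.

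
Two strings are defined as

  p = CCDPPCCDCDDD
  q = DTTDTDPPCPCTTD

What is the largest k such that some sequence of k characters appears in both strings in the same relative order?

6

Taking D at p[3]=q[6], P at p[4]=q[7], P at p[5]=q[8], C at p[6]=q[9], C at p[7]=q[11], D at p[12]=q[14] gives a common subsequence of length 6. Since dp[12][14] = 6, nothing longer is possible.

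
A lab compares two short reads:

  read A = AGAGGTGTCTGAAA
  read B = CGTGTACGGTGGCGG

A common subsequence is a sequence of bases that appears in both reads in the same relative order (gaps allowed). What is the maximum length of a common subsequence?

One common subsequence of length 8: G (read A #2, read B #4), A (read A #3, read B #6), G (read A #4, read B #8), G (read A #5, read B #9), T (read A #6, read B #10), G (read A #7, read B #12), C (read A #9, read B #13), G (read A #11, read B #15). Since dp[14][15] = 8, nothing longer is possible.

8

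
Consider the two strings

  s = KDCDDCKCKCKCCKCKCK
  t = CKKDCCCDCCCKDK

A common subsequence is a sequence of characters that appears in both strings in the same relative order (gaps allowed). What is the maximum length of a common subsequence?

10

Taking K (s #1, t #3); then D (s #2, t #4); then C (s #3, t #5); then C (s #6, t #6); then C (s #8, t #7); then C (s #10, t #9); then C (s #12, t #10); then C (s #13, t #11); then K (s #14, t #12); then K (s #18, t #14) gives a common subsequence of length 10, and the DP table's final entry dp[18][14] is also 10, so no common subsequence is longer.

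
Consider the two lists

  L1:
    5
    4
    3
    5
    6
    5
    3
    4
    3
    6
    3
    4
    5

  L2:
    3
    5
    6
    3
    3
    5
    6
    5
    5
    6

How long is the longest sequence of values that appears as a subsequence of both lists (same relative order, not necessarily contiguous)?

7

Let dp[i][j] be the LCS length of the first i values of L1 and the first j values of L2. dp[i][j] = dp[i-1][j-1]+1 when the i-th and j-th values match, else max(dp[i-1][j], dp[i][j-1]).
    ·  3  5  6  3  3  5  6  5  5  6
 ·  0  0  0  0  0  0  0  0  0  0  0
 5  0  0  1  1  1  1  1  1  1  1  1
 4  0  0  1  1  1  1  1  1  1  1  1
 3  0  1  1  1  2  2  2  2  2  2  2
 5  0  1  2  2  2  2  3  3  3  3  3
 6  0  1  2  3  3  3  3  4  4  4  4
 5  0  1  2  3  3  3  4  4  5  5  5
 3  0  1  2  3  4  4  4  4  5  5  5
 4  0  1  2  3  4  4  4  4  5  5  5
 3  0  1  2  3  4  5  5  5  5  5  5
 6  0  1  2  3  4  5  5  6  6  6  6
 3  0  1  2  3  4  5  5  6  6  6  6
 4  0  1  2  3  4  5  5  6  6  6  6
 5  0  1  2  3  4  5  6  6  7  7  7
dp[13][10] = 7. One LCS (by backtracking along matches): 3, 5, 6, 3, 3, 6, 5.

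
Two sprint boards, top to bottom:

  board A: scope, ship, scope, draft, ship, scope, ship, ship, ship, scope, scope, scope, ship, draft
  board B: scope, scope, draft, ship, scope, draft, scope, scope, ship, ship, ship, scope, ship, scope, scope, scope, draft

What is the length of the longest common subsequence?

Taking scope [1,2], then ship [2,4], then scope [3,5], then draft [4,6], then ship [5,9], then ship [7,10], then ship [8,11], then ship [9,13], then scope [10,14], then scope [11,15], then scope [12,16], then draft [14,17] gives a common subsequence of length 12, and the DP table's final entry dp[14][17] is also 12, so no common subsequence is longer.

12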